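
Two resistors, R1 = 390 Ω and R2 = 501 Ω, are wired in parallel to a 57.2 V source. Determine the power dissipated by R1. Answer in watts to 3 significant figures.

Each parallel branch sees the full supply voltage, so P = V²/R applies directly to the target branch.
P_R1 = V² / R1 = (57.2)² / 390 Ω = 8.389 W

8.39 W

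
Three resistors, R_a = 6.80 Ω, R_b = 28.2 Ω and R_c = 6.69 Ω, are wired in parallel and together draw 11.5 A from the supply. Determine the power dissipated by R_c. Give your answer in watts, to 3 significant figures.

179 W

Parallel branches share V, not I — compute V via R_eq, then use V²/R for the target branch.
1/R_eq = 1/6.80 + 1/28.2 + 1/6.69 ⇒ R_eq = 3.012 Ω
V = I_total × R_eq = 11.50 × 3.012 = 34.64 V
P_R_c = V² / R_c = (34.64)² / 6.69 = 179.4 W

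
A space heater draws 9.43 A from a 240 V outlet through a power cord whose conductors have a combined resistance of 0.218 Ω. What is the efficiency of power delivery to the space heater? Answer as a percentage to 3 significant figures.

The power cord carries the full 9.43 A.
P_line = I² R_line = (9.430)² × 0.218 = 19.39 W
P_source = V I = 240 × 9.430 = 2263 W; P_load = 2244 W
η = P_load / P_source = 2244 / 2263 = 0.9914

99.1 %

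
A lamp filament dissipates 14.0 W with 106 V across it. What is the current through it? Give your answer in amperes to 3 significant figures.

The two known quantities fix the third via I = P / V.
I = 14.0 / 106 = 0.1321 A

0.132 A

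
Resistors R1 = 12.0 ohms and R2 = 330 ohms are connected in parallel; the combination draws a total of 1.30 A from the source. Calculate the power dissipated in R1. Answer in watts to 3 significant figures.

18.9 W

Parallel branches share V, not I — compute V via R_eq, then use V²/R for the target branch.
1/R_eq = 1/12.0 + 1/330 ⇒ R_eq = 11.58 Ω
V = I_total × R_eq = 1.300 × 11.58 = 15.05 V
P_R1 = V² / R1 = (15.05)² / 12.0 = 18.88 W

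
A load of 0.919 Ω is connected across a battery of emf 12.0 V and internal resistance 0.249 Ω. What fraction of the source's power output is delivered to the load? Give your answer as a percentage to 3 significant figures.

78.7 %

Both r and R carry the same current, so the power split is just the resistance split: η = R/(R+r).
η = R / (R + r) = 0.919 / (0.919 + 0.249) = 0.7868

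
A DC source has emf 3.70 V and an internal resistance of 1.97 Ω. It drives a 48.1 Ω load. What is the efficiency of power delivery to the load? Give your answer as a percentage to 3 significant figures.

96.1 %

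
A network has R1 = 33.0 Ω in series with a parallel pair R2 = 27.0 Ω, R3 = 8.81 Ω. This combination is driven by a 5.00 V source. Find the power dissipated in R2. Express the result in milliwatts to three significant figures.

Collapse R2‖R3 to a single equivalent, reducing the network to two series elements.
R_p = (27.0×8.81)/(27.0+8.81) = 6.643 Ω
R_total = 33.0 + 6.643 = 39.64 Ω
I = V / R_total = 5.00 / 39.64 = 0.1261 A
Voltage across the parallel pair: V_p = I × R_p = 0.1261 × 6.643 = 0.8378 V
R2 is across V_p, so use P = V²/R for that branch.
P_R2 = (0.8378)² / 27.0 = 0.02600 W

26.0 mW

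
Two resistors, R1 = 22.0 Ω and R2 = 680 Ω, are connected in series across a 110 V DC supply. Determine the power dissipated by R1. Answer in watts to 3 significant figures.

Every series element carries the same I. Get I from the total resistance, then P = I² × R1.
R_total = 22.0 + 680 = 702.0 Ω
I = V / R_total = 110 / 702.0 = 0.1567 A
P_R1 = I² × R1 = (0.1567)² × 22.0 = 0.5402 W

0.540 W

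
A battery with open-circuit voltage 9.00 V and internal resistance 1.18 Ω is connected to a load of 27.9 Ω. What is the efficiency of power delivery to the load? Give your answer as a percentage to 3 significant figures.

95.9 %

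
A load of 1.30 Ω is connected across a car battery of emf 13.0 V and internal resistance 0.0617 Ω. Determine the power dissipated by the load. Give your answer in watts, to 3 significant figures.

Find the circuit current first, then P = I²R for the load (series elements share I).
I = ε / (r + R) = 13.0 / (0.0617 + 1.30) = 9.547 A
P_load = I² R = (9.547)² × 1.30 = 118.5 W

118 W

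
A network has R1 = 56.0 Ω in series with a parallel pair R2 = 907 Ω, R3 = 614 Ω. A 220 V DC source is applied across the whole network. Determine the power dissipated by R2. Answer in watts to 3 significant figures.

40.1 W

Collapse R2‖R3 to a single equivalent, reducing the network to two series elements.
R_p = (907×614)/(907+614) = 366.1 Ω
R_total = 56.0 + 366.1 = 422.1 Ω
I = V / R_total = 220 / 422.1 = 0.5212 A
Voltage across the parallel pair: V_p = I × R_p = 0.5212 × 366.1 = 190.8 V
R2 is across V_p, so use P = V²/R for that branch.
P_R2 = (190.8)² / 907 = 40.14 W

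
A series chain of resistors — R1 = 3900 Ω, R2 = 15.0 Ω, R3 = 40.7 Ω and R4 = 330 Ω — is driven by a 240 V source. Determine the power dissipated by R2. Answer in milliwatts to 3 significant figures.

Since the resistors are in series they all carry the loop current I = V/R_total; the power in any one is I²R.
R_total = 3900 + 15.0 + 40.7 + 330 = 4286 Ω
I = V / R_total = 240 / 4286 = 0.05600 A
P_R2 = I² × R2 = (0.05600)² × 15.0 = 0.04704 W

47.0 mW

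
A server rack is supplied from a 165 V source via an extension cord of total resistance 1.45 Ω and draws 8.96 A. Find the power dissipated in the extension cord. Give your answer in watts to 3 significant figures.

The extension cord and load are in series, so the same current flows in both; the loss is I²R_line.
The extension cord carries the full 8.96 A.
P_line = I² R_line = (8.960)² × 1.45 = 116.4 W

116 W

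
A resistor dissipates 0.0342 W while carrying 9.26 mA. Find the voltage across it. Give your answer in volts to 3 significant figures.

3.69 V

Inverting the appropriate power form: V = P / I.
V = 0.0342 / 0.009260 = 3.693 V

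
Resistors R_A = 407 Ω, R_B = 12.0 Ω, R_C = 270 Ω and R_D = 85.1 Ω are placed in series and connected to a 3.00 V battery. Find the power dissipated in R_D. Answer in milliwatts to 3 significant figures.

1.28 mW

The current is common to all series resistors; compute it, then apply P = I²R for the target.
R_total = 407 + 12.0 + 270 + 85.1 = 774.1 Ω
I = V / R_total = 3.00 / 774.1 = 0.003875 A
P_R_D = I² × R_D = (0.003875)² × 85.1 = 0.001278 W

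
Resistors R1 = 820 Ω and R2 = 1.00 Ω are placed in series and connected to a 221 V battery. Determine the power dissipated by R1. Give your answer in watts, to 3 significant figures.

Every series element carries the same I. Get I from the total resistance, then P = I² × R1.
R_total = 820 + 1.00 = 821.0 Ω
I = V / R_total = 221 / 821.0 = 0.2692 A
P_R1 = I² × R1 = (0.2692)² × 820 = 59.42 W

59.4 W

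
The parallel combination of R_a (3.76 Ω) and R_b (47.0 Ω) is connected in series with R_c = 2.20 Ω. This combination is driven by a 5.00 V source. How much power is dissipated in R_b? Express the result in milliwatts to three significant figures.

Reduce the parallel combination to a single R_p; the circuit then becomes R_p in series with the remaining resistor.
R_p = (3.76×47.0)/(3.76+47.0) = 3.481 Ω
R_total = R_p + 2.20 = 3.481 + 2.20 = 5.681 Ω
I = V / R_total = 5.00 / 5.681 = 0.8801 A
Voltage across the parallel pair: V_p = I × R_p = 0.8801 × 3.481 = 3.064 V
R_b has V_p across it, so P = V_p²/R_b.
P_R_b = (3.064)² / 47.0 = 0.1997 W

200 mW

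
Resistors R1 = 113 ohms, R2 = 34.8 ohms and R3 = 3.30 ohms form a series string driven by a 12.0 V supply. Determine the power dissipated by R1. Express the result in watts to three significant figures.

Since the resistors are in series they all carry the loop current I = V/R_total; the power in any one is I²R.
R_total = 113 + 34.8 + 3.30 = 151.1 Ω
I = V / R_total = 12.0 / 151.1 = 0.07942 A
P_R1 = I² × R1 = (0.07942)² × 113 = 0.7127 W

0.713 W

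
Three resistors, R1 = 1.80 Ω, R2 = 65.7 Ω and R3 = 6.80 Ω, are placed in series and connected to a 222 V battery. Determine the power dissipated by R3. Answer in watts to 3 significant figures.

60.7 W

Every series element carries the same I. Get I from the total resistance, then P = I² × R3.
R_total = 1.80 + 65.7 + 6.80 = 74.30 Ω
I = V / R_total = 222 / 74.30 = 2.988 A
P_R3 = I² × R3 = (2.988)² × 6.80 = 60.71 W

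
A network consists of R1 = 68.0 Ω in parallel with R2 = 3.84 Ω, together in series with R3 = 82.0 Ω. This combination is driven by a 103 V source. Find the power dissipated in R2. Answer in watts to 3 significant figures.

First find R_p for the parallel pair, then treat R_p + R3 as a series loop.
R_p = (68.0×3.84)/(68.0+3.84) = 3.635 Ω
R_total = R_p + 82.0 = 3.635 + 82.0 = 85.63 Ω
I = V / R_total = 103 / 85.63 = 1.203 A
Voltage across the parallel pair: V_p = I × R_p = 1.203 × 3.635 = 4.372 V
Use P = V²/R for R2 with V = V_p.
P_R2 = (4.372)² / 3.84 = 4.977 W

4.98 W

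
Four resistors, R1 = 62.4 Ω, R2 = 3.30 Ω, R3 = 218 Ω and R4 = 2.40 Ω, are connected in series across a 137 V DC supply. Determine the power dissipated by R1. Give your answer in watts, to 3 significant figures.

Since the resistors are in series they all carry the loop current I = V/R_total; the power in any one is I²R.
R_total = 62.4 + 3.30 + 218 + 2.40 = 286.1 Ω
I = V / R_total = 137 / 286.1 = 0.4789 A
P_R1 = I² × R1 = (0.4789)² × 62.4 = 14.31 W

14.3 W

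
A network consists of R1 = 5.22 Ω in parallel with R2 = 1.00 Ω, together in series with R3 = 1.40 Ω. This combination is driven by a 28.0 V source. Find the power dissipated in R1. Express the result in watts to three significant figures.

21.1 W

Combine R1 and R2 into their parallel equivalent first, reducing the network to two series resistors.
R_p = (5.22×1.00)/(5.22+1.00) = 0.8392 Ω
R_total = R_p + 1.40 = 0.8392 + 1.40 = 2.239 Ω
I = V / R_total = 28.0 / 2.239 = 12.50 A
Voltage across the parallel pair: V_p = I × R_p = 12.50 × 0.8392 = 10.49 V
R1 has V_p across it, so P = V_p²/R1.
P_R1 = (10.49)² / 5.22 = 21.10 W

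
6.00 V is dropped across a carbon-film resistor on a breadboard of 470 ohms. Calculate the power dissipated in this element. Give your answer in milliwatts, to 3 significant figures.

76.6 mW

We know the drop across the element and its resistance — P = V²/R, one step.
P = (6.00 V)² / 470 Ω = 0.07660 W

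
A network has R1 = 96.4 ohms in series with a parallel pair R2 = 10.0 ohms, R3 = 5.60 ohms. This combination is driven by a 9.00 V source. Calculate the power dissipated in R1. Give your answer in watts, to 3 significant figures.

0.781 W

Reduce the parallel pair to R_p first; the network is then a simple series string.
R_p = (10.0×5.60)/(10.0+5.60) = 3.590 Ω
R_total = 96.4 + 3.590 = 99.99 Ω
I = V / R_total = 9.00 / 99.99 = 0.09001 A
R1 carries the full series current, so P = I²R.
P_R1 = (0.09001)² × 96.4 = 0.7810 W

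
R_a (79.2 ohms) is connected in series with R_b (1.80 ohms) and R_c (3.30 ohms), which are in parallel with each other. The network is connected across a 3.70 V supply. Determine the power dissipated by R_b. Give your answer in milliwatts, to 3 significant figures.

1.60 mW

Reduce the parallel pair to R_p first; the network is then a simple series string.
R_p = (1.80×3.30)/(1.80+3.30) = 1.165 Ω
R_total = 79.2 + 1.165 = 80.36 Ω
I = V / R_total = 3.70 / 80.36 = 0.04604 A
Voltage across the parallel pair: V_p = I × R_p = 0.04604 × 1.165 = 0.05362 V
With V_p across R_b, its power is V_p²/R_b.
P_R_b = (0.05362)² / 1.80 = 0.001597 W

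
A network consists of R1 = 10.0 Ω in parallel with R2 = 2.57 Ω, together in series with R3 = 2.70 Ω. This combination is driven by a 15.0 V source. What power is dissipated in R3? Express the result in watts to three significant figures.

27.0 W

First find R_p for the parallel pair, then treat R_p + R3 as a series loop.
R_p = (10.0×2.57)/(10.0+2.57) = 2.045 Ω
R_total = R_p + 2.70 = 2.045 + 2.70 = 4.745 Ω
I = V / R_total = 15.0 / 4.745 = 3.162 A
R3 carries the full series current, so P = I²R.
P_R3 = (3.162)² × 2.70 = 26.99 W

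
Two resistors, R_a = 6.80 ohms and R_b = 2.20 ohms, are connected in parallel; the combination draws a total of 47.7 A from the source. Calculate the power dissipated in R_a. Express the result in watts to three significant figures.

We need the common branch voltage; get it from I_total × R_eq, then P = V²/R for the branch.
1/R_eq = 1/6.80 + 1/2.20 ⇒ R_eq = 1.662 Ω
V = I_total × R_eq = 47.70 × 1.662 = 79.29 V
P_R_a = V² / R_a = (79.29)² / 6.80 = 924.5 W

924 W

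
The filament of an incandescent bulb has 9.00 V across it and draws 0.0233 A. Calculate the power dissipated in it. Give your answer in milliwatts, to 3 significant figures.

210 mW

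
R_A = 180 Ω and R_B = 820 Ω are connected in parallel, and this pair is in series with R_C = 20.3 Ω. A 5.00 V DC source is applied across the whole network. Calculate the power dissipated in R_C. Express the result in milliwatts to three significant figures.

Reduce the parallel combination to a single R_p; the circuit then becomes R_p in series with the remaining resistor.
R_p = (180×820)/(180+820) = 147.6 Ω
R_total = R_p + 20.3 = 147.6 + 20.3 = 167.9 Ω
I = V / R_total = 5.00 / 167.9 = 0.02978 A
R_C carries the full series current, so P = I²R.
P_R_C = (0.02978)² × 20.3 = 0.01800 W

18.0 mW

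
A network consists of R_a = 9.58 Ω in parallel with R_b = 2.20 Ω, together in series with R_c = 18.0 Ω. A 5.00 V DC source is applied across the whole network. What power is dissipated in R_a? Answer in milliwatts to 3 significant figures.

Reduce the parallel combination to a single R_p; the circuit then becomes R_p in series with the remaining resistor.
R_p = (9.58×2.20)/(9.58+2.20) = 1.789 Ω
R_total = R_p + 18.0 = 1.789 + 18.0 = 19.79 Ω
I = V / R_total = 5.00 / 19.79 = 0.2527 A
Voltage across the parallel pair: V_p = I × R_p = 0.2527 × 1.789 = 0.4520 V
R_a sits across V_p; its power is V_p²/R.
P_R_a = (0.4520)² / 9.58 = 0.02133 W

21.3 mW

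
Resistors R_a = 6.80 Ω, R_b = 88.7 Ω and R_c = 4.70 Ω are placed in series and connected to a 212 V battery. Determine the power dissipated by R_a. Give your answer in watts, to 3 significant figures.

30.4 W

Series elements share the same current, so find I first, then use P = I²R.
R_total = 6.80 + 88.7 + 4.70 = 100.2 Ω
I = V / R_total = 212 / 100.2 = 2.116 A
P_R_a = I² × R_a = (2.116)² × 6.80 = 30.44 W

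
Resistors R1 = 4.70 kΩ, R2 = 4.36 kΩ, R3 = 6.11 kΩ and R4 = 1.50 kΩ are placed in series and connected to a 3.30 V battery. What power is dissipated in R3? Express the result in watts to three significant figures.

0.000239 W

Since the resistors are in series they all carry the loop current I = V/R_total; the power in any one is I²R.
R_total = (4.70 + 4.36 + 6.11 + 1.50) kΩ = 16670 Ω
I = V / R_total = 3.30 / 16670 = 0.0001980 A
P_R3 = I² × R3 = (0.0001980)² × 6110 = 0.0002394 W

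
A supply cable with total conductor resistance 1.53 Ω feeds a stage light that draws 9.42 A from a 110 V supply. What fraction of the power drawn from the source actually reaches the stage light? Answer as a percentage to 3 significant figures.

The supply cable carries the full 9.42 A.
P_line = I² R_line = (9.420)² × 1.53 = 135.8 W
P_source = V I = 110 × 9.420 = 1036 W; P_load = 900.4 W
η = P_load / P_source = 900.4 / 1036 = 0.8690

86.9 %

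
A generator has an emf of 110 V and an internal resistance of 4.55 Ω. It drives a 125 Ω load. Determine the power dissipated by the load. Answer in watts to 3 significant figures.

The internal resistance and the load are in series, so the same I flows through both; get I from ε/(r+R), then I²R for the load.
I = ε / (r + R) = 110 / (4.55 + 125) = 0.8491 A
P_load = I² R = (0.8491)² × 125 = 90.12 W

90.1 W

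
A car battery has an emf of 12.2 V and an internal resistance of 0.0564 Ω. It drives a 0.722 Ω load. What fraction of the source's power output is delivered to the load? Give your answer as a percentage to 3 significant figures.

η = P_load/(P_load+P_int) = I²R/(I²R+I²r) = R/(R+r) — the I² cancels for series elements.
η = R / (R + r) = 0.722 / (0.722 + 0.0564) = 0.9275

92.8 %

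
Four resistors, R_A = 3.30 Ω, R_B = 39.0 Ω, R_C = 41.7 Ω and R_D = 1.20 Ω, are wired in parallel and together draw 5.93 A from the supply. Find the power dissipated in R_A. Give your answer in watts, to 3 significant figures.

The branches share the same voltage, but only the total current is given — find V from the equivalent resistance first.
1/R_eq = 1/3.30 + 1/39.0 + 1/41.7 + 1/1.20 ⇒ R_eq = 0.8432 Ω
V = I_total × R_eq = 5.930 × 0.8432 = 5.000 V
P_R_A = V² / R_A = (5.000)² / 3.30 = 7.576 W

7.58 W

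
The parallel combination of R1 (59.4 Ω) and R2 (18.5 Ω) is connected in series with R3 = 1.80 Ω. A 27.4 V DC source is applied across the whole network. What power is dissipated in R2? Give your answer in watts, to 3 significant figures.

31.9 W

Combine R1 and R2 into their parallel equivalent first, reducing the network to two series resistors.
R_p = (59.4×18.5)/(59.4+18.5) = 14.11 Ω
R_total = R_p + 1.80 = 14.11 + 1.80 = 15.91 Ω
I = V / R_total = 27.4 / 15.91 = 1.723 A
Voltage across the parallel pair: V_p = I × R_p = 1.723 × 14.11 = 24.30 V
Use P = V²/R for R2 with V = V_p.
P_R2 = (24.30)² / 18.5 = 31.92 W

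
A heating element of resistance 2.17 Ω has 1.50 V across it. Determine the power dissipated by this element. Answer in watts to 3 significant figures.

1.04 W

V and R are stated; P = V²/R avoids computing the current.
P = (1.50 V)² / 2.17 Ω = 1.037 W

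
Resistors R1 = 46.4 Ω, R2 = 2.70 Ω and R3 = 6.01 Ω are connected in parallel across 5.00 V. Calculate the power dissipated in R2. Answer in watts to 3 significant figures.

The supply voltage appears across each parallel branch — just use P = V²/R2.
P_R2 = V² / R2 = (5.00)² / 2.70 Ω = 9.259 W

9.26 W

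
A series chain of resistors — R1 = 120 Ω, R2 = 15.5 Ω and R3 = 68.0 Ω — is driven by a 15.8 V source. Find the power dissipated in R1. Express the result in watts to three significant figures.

0.723 W

Since the resistors are in series they all carry the loop current I = V/R_total; the power in any one is I²R.
R_total = 120 + 15.5 + 68.0 = 203.5 Ω
I = V / R_total = 15.8 / 203.5 = 0.07764 A
P_R1 = I² × R1 = (0.07764)² × 120 = 0.7234 W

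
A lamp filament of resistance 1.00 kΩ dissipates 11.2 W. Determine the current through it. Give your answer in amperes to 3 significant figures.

From P = V I = I²R = V²/R, with the two given quantities we get I = √(P / R).
I = √(11.2 / 1000) = 0.1058 A

0.106 A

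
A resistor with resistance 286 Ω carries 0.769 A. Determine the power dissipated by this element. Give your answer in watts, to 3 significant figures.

Current and resistance are given, so P = I²R is the direct form.
P = (0.7690 A)² × 286 Ω = 169.1 W

169 W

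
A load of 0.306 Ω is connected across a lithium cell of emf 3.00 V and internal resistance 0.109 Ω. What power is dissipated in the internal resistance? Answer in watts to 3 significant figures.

The source's internal resistance is just another series element carrying I; its dissipation is I²r.
I = ε / (r + R) = 3.00 / (0.109 + 0.306) = 7.229 A
P_int = I² r = (7.229)² × 0.109 = 5.696 W

5.70 W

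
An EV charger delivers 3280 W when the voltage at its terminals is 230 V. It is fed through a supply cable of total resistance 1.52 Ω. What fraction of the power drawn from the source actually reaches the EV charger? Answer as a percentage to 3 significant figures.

I = P / V = 3280 / 230 = 14.26 A through the supply cable.
P_line = I² R_line = (14.26)² × 1.52 = 309.1 W
P_source = P_load + P_line = 3280 + 309.1 = 3589 W
η = P_load / P_source = 3280 / 3589 = 0.9139

91.4 %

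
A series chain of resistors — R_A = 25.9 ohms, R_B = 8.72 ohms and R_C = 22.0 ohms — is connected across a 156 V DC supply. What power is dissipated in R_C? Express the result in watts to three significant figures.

Series elements share the same current, so find I first, then use P = I²R.
R_total = 25.9 + 8.72 + 22.0 = 56.62 Ω
I = V / R_total = 156 / 56.62 = 2.755 A
P_R_C = I² × R_C = (2.755)² × 22.0 = 167.0 W

167 W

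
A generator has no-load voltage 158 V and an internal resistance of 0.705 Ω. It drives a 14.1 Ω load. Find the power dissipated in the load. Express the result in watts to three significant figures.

1610 W

With r and R in series, I = ε/(r+R); the load dissipates I²R.
I = ε / (r + R) = 158 / (0.705 + 14.1) = 10.67 A
P_load = I² R = (10.67)² × 14.1 = 1606 W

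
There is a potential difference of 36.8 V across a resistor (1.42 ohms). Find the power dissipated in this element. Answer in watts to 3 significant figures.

We know the drop across the element and its resistance — P = V²/R, one step.
P = (36.8 V)² / 1.42 Ω = 953.7 W

954 W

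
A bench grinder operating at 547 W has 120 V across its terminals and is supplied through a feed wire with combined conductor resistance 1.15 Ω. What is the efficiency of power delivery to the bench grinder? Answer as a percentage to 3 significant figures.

I = P / V = 547 / 120 = 4.558 A through the feed wire.
P_line = I² R_line = (4.558)² × 1.15 = 23.90 W
P_source = P_load + P_line = 547.0 + 23.90 = 570.9 W
η = P_load / P_source = 547.0 / 570.9 = 0.9581

95.8 %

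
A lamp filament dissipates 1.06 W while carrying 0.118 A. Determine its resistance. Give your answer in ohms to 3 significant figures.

76.1 Ω

Inverting the appropriate power form: R = P / I².
R = 1.06 / (0.1180)² = 76.13 Ω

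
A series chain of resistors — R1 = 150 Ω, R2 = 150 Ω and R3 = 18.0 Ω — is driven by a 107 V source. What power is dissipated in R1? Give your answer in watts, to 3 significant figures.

The current is common to all series resistors; compute it, then apply P = I²R for the target.
R_total = 150 + 150 + 18.0 = 318.0 Ω
I = V / R_total = 107 / 318.0 = 0.3365 A
P_R1 = I² × R1 = (0.3365)² × 150 = 16.98 W

17.0 W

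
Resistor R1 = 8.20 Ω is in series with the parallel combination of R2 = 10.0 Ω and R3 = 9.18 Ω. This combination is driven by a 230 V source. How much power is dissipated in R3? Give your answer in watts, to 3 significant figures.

First combine the parallel branches into one equivalent R_p, then R1 + R_p is a series pair.
R_p = (10.0×9.18)/(10.0+9.18) = 4.786 Ω
R_total = 8.20 + 4.786 = 12.99 Ω
I = V / R_total = 230 / 12.99 = 17.71 A
Voltage across the parallel pair: V_p = I × R_p = 17.71 × 4.786 = 84.77 V
R3 is across V_p, so use P = V²/R for that branch.
P_R3 = (84.77)² / 9.18 = 782.8 W

783 W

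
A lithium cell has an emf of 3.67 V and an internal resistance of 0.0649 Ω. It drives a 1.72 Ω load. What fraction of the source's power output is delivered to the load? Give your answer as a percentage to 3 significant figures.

Efficiency is P_load / P_total. With a series r and R sharing the same I, P = I²R for each, so η = R/(R+r).
η = R / (R + r) = 1.72 / (1.72 + 0.0649) = 0.9636

96.4 %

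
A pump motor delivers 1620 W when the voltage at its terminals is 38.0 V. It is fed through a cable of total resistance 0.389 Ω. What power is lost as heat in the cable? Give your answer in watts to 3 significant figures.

Only the current and the line resistance are needed for the I²R loss.
I = P / V = 1620 / 38.0 = 42.63 A through the cable.
P_line = I² R_line = (42.63)² × 0.389 = 707.0 W

707 W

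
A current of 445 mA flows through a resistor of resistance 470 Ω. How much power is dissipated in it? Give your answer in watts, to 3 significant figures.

93.1 W

The current through and the resistance of the element are both given; use P = I²R.
P = (0.4450 A)² × 470 Ω = 93.07 W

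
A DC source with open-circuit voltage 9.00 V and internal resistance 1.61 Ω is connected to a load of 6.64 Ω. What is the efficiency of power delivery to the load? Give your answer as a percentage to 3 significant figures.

80.5 %

η = P_load/(P_load+P_int) = I²R/(I²R+I²r) = R/(R+r) — the I² cancels for series elements.
η = R / (R + r) = 6.64 / (6.64 + 1.61) = 0.8048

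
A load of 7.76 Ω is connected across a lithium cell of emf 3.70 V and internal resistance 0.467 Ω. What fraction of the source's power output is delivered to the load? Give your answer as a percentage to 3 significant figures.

Efficiency is P_load / P_total. With a series r and R sharing the same I, P = I²R for each, so η = R/(R+r).
η = R / (R + r) = 7.76 / (7.76 + 0.467) = 0.9432

94.3 %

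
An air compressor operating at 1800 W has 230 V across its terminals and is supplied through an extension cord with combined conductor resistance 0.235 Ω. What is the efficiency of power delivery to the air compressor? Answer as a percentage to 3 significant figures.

I = P / V = 1800 / 230 = 7.826 A through the extension cord.
P_line = I² R_line = (7.826)² × 0.235 = 14.39 W
P_source = P_load + P_line = 1800 + 14.39 = 1814 W
η = P_load / P_source = 1800 / 1814 = 0.9921

99.2 %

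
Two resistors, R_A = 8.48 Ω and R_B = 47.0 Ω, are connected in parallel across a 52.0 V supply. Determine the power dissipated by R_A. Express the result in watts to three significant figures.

319 W

R_A sits directly across the source, so P = V²/R with V = 52.0 V.
P_R_A = V² / R_A = (52.0)² / 8.48 Ω = 318.9 W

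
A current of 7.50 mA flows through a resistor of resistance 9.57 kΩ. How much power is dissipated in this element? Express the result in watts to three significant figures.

With I and R stated, P = I²R applies in one step.
P = (0.007500 A)² × 9570 Ω = 0.5383 W

0.538 W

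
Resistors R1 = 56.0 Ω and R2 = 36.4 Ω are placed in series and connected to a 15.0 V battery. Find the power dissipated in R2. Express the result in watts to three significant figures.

0.959 W

In a series string the same current flows through every resistor — find that current, then P = I²R for the one we want.
R_total = 56.0 + 36.4 = 92.40 Ω
I = V / R_total = 15.0 / 92.40 = 0.1623 A
P_R2 = I² × R2 = (0.1623)² × 36.4 = 0.9593 W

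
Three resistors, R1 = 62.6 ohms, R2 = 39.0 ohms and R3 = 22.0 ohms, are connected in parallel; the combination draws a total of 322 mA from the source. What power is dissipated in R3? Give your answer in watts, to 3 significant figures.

We need the common branch voltage; get it from I_total × R_eq, then P = V²/R for the branch.
1/R_eq = 1/62.6 + 1/39.0 + 1/22.0 ⇒ R_eq = 11.49 Ω
V = I_total × R_eq = 0.3220 × 11.49 = 3.698 V
P_R3 = V² / R3 = (3.698)² / 22.0 = 0.6217 W

0.622 W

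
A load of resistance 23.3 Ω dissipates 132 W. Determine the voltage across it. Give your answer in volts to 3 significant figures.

Rearranging the power relation for the two known quantities gives V = √(P R).
V = √(132 × 23.3) = 55.46 V

55.5 V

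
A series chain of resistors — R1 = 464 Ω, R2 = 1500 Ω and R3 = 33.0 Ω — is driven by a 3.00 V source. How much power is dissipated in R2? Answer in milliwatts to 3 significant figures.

3.39 mW

The current is common to all series resistors; compute it, then apply P = I²R for the target.
R_total = 464 + 1500 + 33.0 = 1997 Ω
I = V / R_total = 3.00 / 1997 = 0.001502 A
P_R2 = I² × R2 = (0.001502)² × 1500 = 0.003385 W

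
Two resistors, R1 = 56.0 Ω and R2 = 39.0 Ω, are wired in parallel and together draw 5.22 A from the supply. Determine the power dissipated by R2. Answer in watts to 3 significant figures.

The branches share the same voltage, but only the total current is given — find V from the equivalent resistance first.
1/R_eq = 1/56.0 + 1/39.0 ⇒ R_eq = 22.99 Ω
V = I_total × R_eq = 5.220 × 22.99 = 120.0 V
P_R2 = V² / R2 = (120.0)² / 39.0 = 369.3 W

369 W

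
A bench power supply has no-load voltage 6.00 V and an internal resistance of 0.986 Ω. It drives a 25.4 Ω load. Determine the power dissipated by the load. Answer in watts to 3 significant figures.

1.31 W

Find the circuit current first, then P = I²R for the load (series elements share I).
I = ε / (r + R) = 6.00 / (0.986 + 25.4) = 0.2274 A
P_load = I² R = (0.2274)² × 25.4 = 1.313 W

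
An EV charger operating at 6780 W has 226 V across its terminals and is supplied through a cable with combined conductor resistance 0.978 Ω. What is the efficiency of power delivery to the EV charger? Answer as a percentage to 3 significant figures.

88.5 %

I = P / V = 6780 / 226 = 30.00 A through the cable.
P_line = I² R_line = (30.00)² × 0.978 = 880.2 W
P_source = P_load + P_line = 6780 + 880.2 = 7660 W
η = P_load / P_source = 6780 / 7660 = 0.8851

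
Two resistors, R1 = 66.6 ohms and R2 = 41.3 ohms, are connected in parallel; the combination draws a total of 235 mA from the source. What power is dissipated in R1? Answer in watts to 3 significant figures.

0.539 W

The branches share the same voltage, but only the total current is given — find V from the equivalent resistance first.
1/R_eq = 1/66.6 + 1/41.3 ⇒ R_eq = 25.49 Ω
V = I_total × R_eq = 0.2350 × 25.49 = 5.991 V
P_R1 = V² / R1 = (5.991)² / 66.6 = 0.5388 W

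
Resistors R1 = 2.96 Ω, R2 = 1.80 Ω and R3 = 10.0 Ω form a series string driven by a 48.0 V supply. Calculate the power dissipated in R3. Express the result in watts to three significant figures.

106 W

Every series element carries the same I. Get I from the total resistance, then P = I² × R3.
R_total = 2.96 + 1.80 + 10.0 = 14.76 Ω
I = V / R_total = 48.0 / 14.76 = 3.252 A
P_R3 = I² × R3 = (3.252)² × 10.0 = 105.8 W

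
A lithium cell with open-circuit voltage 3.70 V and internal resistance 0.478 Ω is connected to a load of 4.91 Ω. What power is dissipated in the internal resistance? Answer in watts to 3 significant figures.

0.225 W

r is in series with the load, so it carries the full circuit current — the loss in it is I²r.
I = ε / (r + R) = 3.70 / (0.478 + 4.91) = 0.6867 A
P_int = I² r = (0.6867)² × 0.478 = 0.2254 W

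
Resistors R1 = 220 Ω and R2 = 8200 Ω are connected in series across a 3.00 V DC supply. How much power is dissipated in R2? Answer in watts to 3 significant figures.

0.00104 W

Series elements share the same current, so find I first, then use P = I²R.
R_total = 220 + 8200 = 8420 Ω
I = V / R_total = 3.00 / 8420 = 0.0003563 A
P_R2 = I² × R2 = (0.0003563)² × 8200 = 0.001041 W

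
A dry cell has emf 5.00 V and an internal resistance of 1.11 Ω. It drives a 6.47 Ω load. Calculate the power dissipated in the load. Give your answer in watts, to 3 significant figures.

2.82 W

With r and R in series, I = ε/(r+R); the load dissipates I²R.
I = ε / (r + R) = 5.00 / (1.11 + 6.47) = 0.6596 A
P_load = I² R = (0.6596)² × 6.47 = 2.815 W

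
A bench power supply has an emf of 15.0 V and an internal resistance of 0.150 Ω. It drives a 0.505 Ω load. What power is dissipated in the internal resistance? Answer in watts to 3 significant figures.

78.7 W

Internal loss is I²r, with I set by the total series resistance r+R.
I = ε / (r + R) = 15.0 / (0.150 + 0.505) = 22.90 A
P_int = I² r = (22.90)² × 0.150 = 78.67 W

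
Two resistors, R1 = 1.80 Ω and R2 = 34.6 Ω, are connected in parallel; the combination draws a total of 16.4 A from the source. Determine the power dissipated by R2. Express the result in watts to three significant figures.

Only the total current is stated, so first find the parallel equivalent to get the voltage across the combination.
1/R_eq = 1/1.80 + 1/34.6 ⇒ R_eq = 1.711 Ω
V = I_total × R_eq = 16.40 × 1.711 = 28.06 V
P_R2 = V² / R2 = (28.06)² / 34.6 = 22.76 W

22.8 W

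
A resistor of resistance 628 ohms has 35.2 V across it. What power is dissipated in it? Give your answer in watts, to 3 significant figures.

With V across and R both known, P = V²/R gives the dissipation directly.
P = (35.2 V)² / 628 Ω = 1.973 W

1.97 W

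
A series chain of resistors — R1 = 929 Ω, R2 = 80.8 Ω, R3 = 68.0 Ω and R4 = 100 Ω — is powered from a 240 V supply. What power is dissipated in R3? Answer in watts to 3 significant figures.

2.82 W

The current is common to all series resistors; compute it, then apply P = I²R for the target.
R_total = 929 + 80.8 + 68.0 + 100 = 1178 Ω
I = V / R_total = 240 / 1178 = 0.2038 A
P_R3 = I² × R3 = (0.2038)² × 68.0 = 2.824 W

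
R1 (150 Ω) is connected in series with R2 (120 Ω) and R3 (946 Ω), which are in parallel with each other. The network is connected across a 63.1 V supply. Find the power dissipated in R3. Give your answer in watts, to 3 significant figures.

Replace R2 and R3 with their parallel equivalent so the circuit becomes R1 in series with R_p.
R_p = (120×946)/(120+946) = 106.5 Ω
R_total = 150 + 106.5 = 256.5 Ω
I = V / R_total = 63.1 / 256.5 = 0.2460 A
Voltage across the parallel pair: V_p = I × R_p = 0.2460 × 106.5 = 26.20 V
R3 sees V_p directly, so P = V_p² / R3.
P_R3 = (26.20)² / 946 = 0.7255 W

0.726 W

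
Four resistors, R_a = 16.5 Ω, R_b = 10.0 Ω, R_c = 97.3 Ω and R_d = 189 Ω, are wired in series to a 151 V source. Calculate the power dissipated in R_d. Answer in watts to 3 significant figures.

In a series string the same current flows through every resistor — find that current, then P = I²R for the one we want.
R_total = 16.5 + 10.0 + 97.3 + 189 = 312.8 Ω
I = V / R_total = 151 / 312.8 = 0.4827 A
P_R_d = I² × R_d = (0.4827)² × 189 = 44.04 W

44.0 W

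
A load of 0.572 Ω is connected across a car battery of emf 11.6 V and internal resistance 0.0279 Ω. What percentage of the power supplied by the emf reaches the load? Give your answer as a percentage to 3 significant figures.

η = P_load/(P_load+P_int) = I²R/(I²R+I²r) = R/(R+r) — the I² cancels for series elements.
η = R / (R + r) = 0.572 / (0.572 + 0.0279) = 0.9535

95.3 %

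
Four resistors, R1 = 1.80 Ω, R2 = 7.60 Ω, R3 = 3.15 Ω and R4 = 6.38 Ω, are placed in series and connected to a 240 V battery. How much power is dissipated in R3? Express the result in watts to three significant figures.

506 W

In a series string the same current flows through every resistor — find that current, then P = I²R for the one we want.
R_total = 1.80 + 7.60 + 3.15 + 6.38 = 18.93 Ω
I = V / R_total = 240 / 18.93 = 12.68 A
P_R3 = I² × R3 = (12.68)² × 3.15 = 506.3 W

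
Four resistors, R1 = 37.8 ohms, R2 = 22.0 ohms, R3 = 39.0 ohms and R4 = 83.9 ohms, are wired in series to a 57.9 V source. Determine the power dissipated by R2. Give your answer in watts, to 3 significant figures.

Series elements share the same current, so find I first, then use P = I²R.
R_total = 37.8 + 22.0 + 39.0 + 83.9 = 182.7 Ω
I = V / R_total = 57.9 / 182.7 = 0.3169 A
P_R2 = I² × R2 = (0.3169)² × 22.0 = 2.210 W

2.21 W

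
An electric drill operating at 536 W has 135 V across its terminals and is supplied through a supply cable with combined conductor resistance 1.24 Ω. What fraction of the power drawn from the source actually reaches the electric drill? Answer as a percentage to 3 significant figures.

96.5 %

I = P / V = 536 / 135 = 3.970 A through the supply cable.
P_line = I² R_line = (3.970)² × 1.24 = 19.55 W
P_source = P_load + P_line = 536.0 + 19.55 = 555.5 W
η = P_load / P_source = 536.0 / 555.5 = 0.9648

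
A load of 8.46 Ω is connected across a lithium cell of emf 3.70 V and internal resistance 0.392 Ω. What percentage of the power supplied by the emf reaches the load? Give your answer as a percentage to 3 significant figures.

95.6 %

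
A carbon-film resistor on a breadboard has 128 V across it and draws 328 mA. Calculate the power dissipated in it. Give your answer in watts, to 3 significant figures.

42.0 W

With V and I both given, power follows immediately from P = V I.
P = 128 V × 0.3280 A = 41.98 W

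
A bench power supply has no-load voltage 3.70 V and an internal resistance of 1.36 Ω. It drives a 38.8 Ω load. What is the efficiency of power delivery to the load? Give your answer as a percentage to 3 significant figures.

96.6 %

Efficiency is P_load / P_total. With a series r and R sharing the same I, P = I²R for each, so η = R/(R+r).
η = R / (R + r) = 38.8 / (38.8 + 1.36) = 0.9661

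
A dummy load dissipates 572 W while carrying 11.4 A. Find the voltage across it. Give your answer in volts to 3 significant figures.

50.2 V

The two known quantities fix the third via V = P / I.
V = 572 / 11.40 = 50.18 V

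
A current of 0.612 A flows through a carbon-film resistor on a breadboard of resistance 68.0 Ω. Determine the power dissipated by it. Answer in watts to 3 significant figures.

25.5 W

With I and R stated, P = I²R applies in one step.
P = (0.6120 A)² × 68.0 Ω = 25.47 W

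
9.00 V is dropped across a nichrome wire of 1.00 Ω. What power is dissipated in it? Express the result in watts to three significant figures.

81.0 W

We know the drop across the element and its resistance — P = V²/R, one step.
P = (9.00 V)² / 1.00 Ω = 81.00 W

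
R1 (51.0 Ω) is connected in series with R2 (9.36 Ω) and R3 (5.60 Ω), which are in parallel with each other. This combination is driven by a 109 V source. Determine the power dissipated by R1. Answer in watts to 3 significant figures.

Replace R2 and R3 with their parallel equivalent so the circuit becomes R1 in series with R_p.
R_p = (9.36×5.60)/(9.36+5.60) = 3.504 Ω
R_total = 51.0 + 3.504 = 54.50 Ω
I = V / R_total = 109 / 54.50 = 2.000 A
R1 carries the full series current, so P = I²R.
P_R1 = (2.000)² × 51.0 = 204.0 W

204 W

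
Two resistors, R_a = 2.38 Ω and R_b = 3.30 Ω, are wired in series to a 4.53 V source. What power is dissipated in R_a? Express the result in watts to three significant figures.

1.51 W

Series elements share the same current, so find I first, then use P = I²R.
R_total = 2.38 + 3.30 = 5.680 Ω
I = V / R_total = 4.53 / 5.680 = 0.7975 A
P_R_a = I² × R_a = (0.7975)² × 2.38 = 1.514 W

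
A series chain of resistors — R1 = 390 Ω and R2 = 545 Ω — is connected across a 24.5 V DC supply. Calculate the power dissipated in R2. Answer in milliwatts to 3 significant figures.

374 mW

Series elements share the same current, so find I first, then use P = I²R.
R_total = 390 + 545 = 935.0 Ω
I = V / R_total = 24.5 / 935.0 = 0.02620 A
P_R2 = I² × R2 = (0.02620)² × 545 = 0.3742 W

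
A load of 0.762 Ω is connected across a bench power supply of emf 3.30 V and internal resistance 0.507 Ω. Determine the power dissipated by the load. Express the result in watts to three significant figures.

Load and internal resistance form a series loop — compute the loop current, then the load power via I²R.
I = ε / (r + R) = 3.30 / (0.507 + 0.762) = 2.600 A
P_load = I² R = (2.600)² × 0.762 = 5.153 W

5.15 W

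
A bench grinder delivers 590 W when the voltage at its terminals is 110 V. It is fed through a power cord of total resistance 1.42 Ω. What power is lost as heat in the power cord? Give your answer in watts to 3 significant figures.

The power cord and load are in series, so the same current flows in both; the loss is I²R_line.
I = P / V = 590 / 110 = 5.364 A through the power cord.
P_line = I² R_line = (5.364)² × 1.42 = 40.85 W

40.9 W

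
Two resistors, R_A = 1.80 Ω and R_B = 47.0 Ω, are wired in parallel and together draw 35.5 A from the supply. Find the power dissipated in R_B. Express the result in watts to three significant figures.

We need the common branch voltage; get it from I_total × R_eq, then P = V²/R for the branch.
1/R_eq = 1/1.80 + 1/47.0 ⇒ R_eq = 1.734 Ω
V = I_total × R_eq = 35.50 × 1.734 = 61.54 V
P_R_B = V² / R_B = (61.54)² / 47.0 = 80.59 W

80.6 W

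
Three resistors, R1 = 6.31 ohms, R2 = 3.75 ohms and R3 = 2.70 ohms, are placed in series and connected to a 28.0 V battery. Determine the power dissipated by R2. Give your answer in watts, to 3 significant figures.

Since the resistors are in series they all carry the loop current I = V/R_total; the power in any one is I²R.
R_total = 6.31 + 3.75 + 2.70 = 12.76 Ω
I = V / R_total = 28.0 / 12.76 = 2.194 A
P_R2 = I² × R2 = (2.194)² × 3.75 = 18.06 W

18.1 W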